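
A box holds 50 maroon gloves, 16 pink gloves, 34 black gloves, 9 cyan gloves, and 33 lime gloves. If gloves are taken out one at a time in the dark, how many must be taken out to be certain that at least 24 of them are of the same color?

95

In the worst case we take at most 23 of each color, but all 16 pink and all 9 cyan (fewer than 23), giving 23 + 16 + 23 + 9 + 23 = 94.
One more glove then forces some color to 24, so 94 + 1 = 95.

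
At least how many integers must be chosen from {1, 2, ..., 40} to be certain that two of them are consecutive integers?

Partition {1, …, 40} into 20 pairs: {1,2}, {3,4}, …, {39,40}.
Choosing 20 integers — say the 20 even numbers 2, 4, …, 40 — takes one from each pair and avoids the property.
Choosing 21 forces two into the same pair by pigeonhole, and those are consecutive. So 21.

21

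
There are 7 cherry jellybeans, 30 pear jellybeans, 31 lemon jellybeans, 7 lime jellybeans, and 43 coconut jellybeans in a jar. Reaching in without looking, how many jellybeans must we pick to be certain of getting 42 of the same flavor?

117

In the worst case we take at most 41 of each flavor, but all 7 cherry, all 30 pear, all 31 lemon, and all 7 lime (fewer than 41), giving 7 + 30 + 31 + 7 + 41 = 116.
One more jellybean then forces some flavor to 42, so 116 + 1 = 117.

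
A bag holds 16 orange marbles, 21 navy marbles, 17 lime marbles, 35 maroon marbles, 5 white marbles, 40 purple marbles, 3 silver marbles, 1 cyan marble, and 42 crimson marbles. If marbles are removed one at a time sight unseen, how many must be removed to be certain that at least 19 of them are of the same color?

Treat the 9 colors as pigeonholes.
In the worst case we take at most 18 of each color, but all 16 orange, all 17 lime, all 5 white, all 3 silver, and all 1 cyan (fewer than 18), giving 16 + 18 + 17 + 18 + 5 + 18 + 3 + 1 + 18 = 114.
One more marble then forces some color to 19, so 114 + 1 = 115.

115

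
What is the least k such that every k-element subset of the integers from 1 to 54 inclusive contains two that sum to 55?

Partition {1, …, 54} into 27 pairs: {1,54}, {2,53}, …, {27,28}.
Choosing 27 integers — say the integers 1 through 27 — takes one from each pair and avoids the property.
Choosing 28 forces two into the same pair by pigeonhole, and those sum to 55. So 28.

28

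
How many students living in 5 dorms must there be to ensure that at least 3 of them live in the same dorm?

11

There are 5 dorms acting as pigeonholes.
With 5 × 2 = 10 students we could place exactly 2 in each, with no class reaching 3.
One more forces some class to hold 3, so 10 + 1 = 11.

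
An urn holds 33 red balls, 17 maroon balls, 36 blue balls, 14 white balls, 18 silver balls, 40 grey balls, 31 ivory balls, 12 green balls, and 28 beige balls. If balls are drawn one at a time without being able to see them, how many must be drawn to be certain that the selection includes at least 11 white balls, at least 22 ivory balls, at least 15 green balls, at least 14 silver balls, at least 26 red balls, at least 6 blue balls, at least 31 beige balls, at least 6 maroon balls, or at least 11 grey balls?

The worst case stops just short of every target: 25 red, 5 maroon, 5 blue, 10 white, 13 silver, 10 grey, 21 ivory, all 12 green, all 28 beige — 25 + 5 + 5 + 10 + 13 + 10 + 21 + 12 + 28 = 129 balls.
One more ball must push some color to its target, so 129 + 1 = 130.

130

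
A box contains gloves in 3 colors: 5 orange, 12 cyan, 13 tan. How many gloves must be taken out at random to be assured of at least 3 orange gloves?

To avoid orange gloves as long as possible, exhaust the other 2 colors first.
The worst case draws every non-orange glove first: 12 + 13 = 25.
The next 3 draws are then forced to be orange, giving 25 + 3 = 28.

28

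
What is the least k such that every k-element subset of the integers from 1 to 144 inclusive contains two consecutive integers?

73

Partition {1, …, 144} into 72 pairs: {1,2}, {3,4}, …, {143,144}.
Choosing 72 integers — say the 72 even numbers 2, 4, …, 144 — takes one from each pair and avoids the property.
Choosing 73 forces two into the same pair by pigeonhole, and those are consecutive. So 73.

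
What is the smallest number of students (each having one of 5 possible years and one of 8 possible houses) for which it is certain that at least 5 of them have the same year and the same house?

161

There are 5 × 8 = 40 (year, house) combinations acting as pigeonholes.
With 40 × 4 = 160 students we could place exactly 4 in each, with no (year, house) pair reaching 5.
One more forces some (year, house) pair to hold 5, so 160 + 1 = 161.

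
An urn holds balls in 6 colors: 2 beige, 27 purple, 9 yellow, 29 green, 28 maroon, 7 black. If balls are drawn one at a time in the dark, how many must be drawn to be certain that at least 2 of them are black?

The worst case draws every non-black ball first: 2 + 27 + 9 + 29 + 28 = 95.
The next 2 draws are then forced to be black, giving 95 + 2 = 97.

97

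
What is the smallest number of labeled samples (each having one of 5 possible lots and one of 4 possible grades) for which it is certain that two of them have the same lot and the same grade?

There are 5 × 4 = 20 (lot, grade) combinations acting as pigeonholes.
With 20 labeled samples we could place one in each, avoiding any repeat.
One more forces some (lot, grade) pair to hold 2, so 20 + 1 = 21.

21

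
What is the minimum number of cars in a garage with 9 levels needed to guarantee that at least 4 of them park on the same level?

28

There are 9 levels acting as pigeonholes.
With 9 × 3 = 27 cars we could place exactly 3 in each, with no class reaching 4.
One more forces some class to hold 4, so 27 + 1 = 28.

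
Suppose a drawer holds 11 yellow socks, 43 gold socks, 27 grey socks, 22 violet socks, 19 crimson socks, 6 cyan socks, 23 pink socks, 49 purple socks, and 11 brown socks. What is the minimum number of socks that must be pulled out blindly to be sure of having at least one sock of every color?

The hardest color to obtain is cyan: we could draw every other sock first — 211 − 6 = 205 socks — without a single cyan one.
The next draw must be cyan, so 205 + 1 = 206.

206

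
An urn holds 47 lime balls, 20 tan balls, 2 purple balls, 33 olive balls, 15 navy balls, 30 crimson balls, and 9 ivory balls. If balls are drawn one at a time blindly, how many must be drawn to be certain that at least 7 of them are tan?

The worst case draws every non-tan ball first: 47 + 2 + 33 + 15 + 30 + 9 = 136.
The next 7 draws are then forced to be tan, giving 136 + 7 = 143.

143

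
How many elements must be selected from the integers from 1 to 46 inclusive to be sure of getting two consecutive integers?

24

Partition {1, …, 46} into 23 pairs: {1,2}, {3,4}, …, {45,46}.
Choosing 23 integers — say the 23 even numbers 2, 4, …, 46 — takes one from each pair and avoids the property.
Choosing 24 forces two into the same pair by pigeonhole, and those are consecutive. So 24.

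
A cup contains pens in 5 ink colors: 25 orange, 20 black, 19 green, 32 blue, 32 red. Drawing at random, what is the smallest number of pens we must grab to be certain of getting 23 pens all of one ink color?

106

Treat the 5 ink colors as pigeonholes.
In the worst case we take at most 22 of each ink color, but all 20 black and all 19 green (fewer than 22), giving 22 + 20 + 19 + 22 + 22 = 105.
One more pen then forces some ink color to 23, so 105 + 1 = 106.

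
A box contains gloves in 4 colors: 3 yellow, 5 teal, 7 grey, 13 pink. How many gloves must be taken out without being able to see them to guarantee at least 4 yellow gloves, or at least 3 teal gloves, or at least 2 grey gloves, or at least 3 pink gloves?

Each of the 4 colors has its own threshold; avoid all of them simultaneously.
The worst case stops just short of every target: 3 yellow, 2 teal, 1 grey, 2 pink — 3 + 2 + 1 + 2 = 8 gloves.
One more glove must push some color to its target, so 8 + 1 = 9.

9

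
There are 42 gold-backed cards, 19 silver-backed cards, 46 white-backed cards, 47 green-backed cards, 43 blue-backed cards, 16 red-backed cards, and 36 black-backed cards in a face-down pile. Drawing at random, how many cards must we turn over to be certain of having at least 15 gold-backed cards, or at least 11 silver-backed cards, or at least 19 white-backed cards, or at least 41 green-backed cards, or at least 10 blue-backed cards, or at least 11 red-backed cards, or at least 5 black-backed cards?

The worst case stops just short of every target: 14 gold-backed, 10 silver-backed, 18 white-backed, 40 green-backed, 9 blue-backed, 10 red-backed, 4 black-backed — 14 + 10 + 18 + 40 + 9 + 10 + 4 = 105 cards.
One more card must push some back color to its target, so 105 + 1 = 106.

106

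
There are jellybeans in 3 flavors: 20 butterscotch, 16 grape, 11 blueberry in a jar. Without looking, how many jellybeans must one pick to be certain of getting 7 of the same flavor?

The worst case takes 6 jellybeans of each flavor without reaching 7 of any: 3 × 6 = 18.
The next jellybean must bring some flavor to 7, so 18 + 1 = 19.

19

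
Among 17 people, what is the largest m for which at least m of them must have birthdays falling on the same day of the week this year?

3

The 17 people fall into 7 days of the week.
If each of the 7 days of the week held at most 2, the total would be at most 7 × 2 = 14 < 17, a contradiction.
So at least one holds ⌈17/7⌉ = 3.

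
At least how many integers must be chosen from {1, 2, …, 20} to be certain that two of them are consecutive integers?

Partition {1, …, 20} into 10 pairs: {1,2}, {3,4}, …, {19,20}.
Choosing 10 integers — say the 10 even numbers 2, 4, …, 20 — takes one from each pair and avoids the property.
Choosing 11 forces two into the same pair by pigeonhole, and those are consecutive. So 11.

11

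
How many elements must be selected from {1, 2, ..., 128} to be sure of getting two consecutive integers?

Partition {1, …, 128} into 64 pairs: {1,2}, {3,4}, …, {127,128}.
Choosing 64 integers — say the 64 even numbers 2, 4, …, 128 — takes one from each pair and avoids the property.
Choosing 65 forces two into the same pair by pigeonhole, and those are consecutive. So 65.

65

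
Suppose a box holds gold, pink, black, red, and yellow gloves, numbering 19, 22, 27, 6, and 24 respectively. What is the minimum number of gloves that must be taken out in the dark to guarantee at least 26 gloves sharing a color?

97

Treat the 5 colors as pigeonholes.
In the worst case we take at most 25 of each color, but all 19 gold, all 22 pink, all 6 red, and all 24 yellow (fewer than 25), giving 19 + 22 + 25 + 6 + 24 = 96.
One more glove then forces some color to 26, so 96 + 1 = 97.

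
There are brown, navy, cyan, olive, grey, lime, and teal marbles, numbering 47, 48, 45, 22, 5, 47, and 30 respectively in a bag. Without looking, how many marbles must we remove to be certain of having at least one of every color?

240

The hardest color to obtain is grey: we could draw every other marble first — 244 − 5 = 239 marbles — without a single grey one.
The next draw must be grey, so 239 + 1 = 240.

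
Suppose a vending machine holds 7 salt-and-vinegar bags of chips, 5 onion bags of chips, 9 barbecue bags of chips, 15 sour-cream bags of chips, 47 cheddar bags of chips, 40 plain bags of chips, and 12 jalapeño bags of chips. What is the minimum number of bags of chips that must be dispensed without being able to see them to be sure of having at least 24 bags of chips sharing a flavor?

Treat the 7 flavors as pigeonholes.
In the worst case we take at most 23 of each flavor, but all 7 salt-and-vinegar, all 5 onion, all 9 barbecue, all 15 sour-cream, and all 12 jalapeño (fewer than 23), giving 7 + 5 + 9 + 15 + 23 + 23 + 12 = 94.
One more bag of chips then forces some flavor to 24, so 94 + 1 = 95.

95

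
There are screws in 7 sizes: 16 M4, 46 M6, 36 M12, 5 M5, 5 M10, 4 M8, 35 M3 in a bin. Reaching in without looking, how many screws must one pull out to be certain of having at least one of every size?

The hardest size to obtain is M8: we could draw every other screw first — 147 − 4 = 143 screws — without a single M8 one.
The next draw must be M8, so 143 + 1 = 144.

144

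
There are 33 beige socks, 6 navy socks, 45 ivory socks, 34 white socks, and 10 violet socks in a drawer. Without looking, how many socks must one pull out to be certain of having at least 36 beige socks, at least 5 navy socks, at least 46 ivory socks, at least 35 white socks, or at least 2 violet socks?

The worst case stops just short of every target: all 33 beige, 4 navy, 45 ivory, 34 white, 1 violet — 33 + 4 + 45 + 34 + 1 = 117 socks.
One more sock must push some color to its target, so 117 + 1 = 118.

118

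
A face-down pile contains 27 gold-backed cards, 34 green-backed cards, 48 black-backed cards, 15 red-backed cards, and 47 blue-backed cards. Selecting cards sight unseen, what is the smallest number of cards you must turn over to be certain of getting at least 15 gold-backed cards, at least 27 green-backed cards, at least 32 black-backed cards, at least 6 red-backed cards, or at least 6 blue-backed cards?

The worst case stops just short of every target: 14 gold-backed, 26 green-backed, 31 black-backed, 5 red-backed, 5 blue-backed — 14 + 26 + 31 + 5 + 5 = 81 cards.
One more card must push some back color to its target, so 81 + 1 = 82.

82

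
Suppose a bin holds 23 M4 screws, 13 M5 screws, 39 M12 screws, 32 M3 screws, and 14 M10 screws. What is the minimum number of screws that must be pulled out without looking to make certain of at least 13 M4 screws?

111

To avoid M4 screws as long as possible, exhaust the other 4 sizes first.
The worst case draws every non-M4 screw first: 13 + 39 + 32 + 14 = 98.
The next 13 draws are then forced to be M4, giving 98 + 13 = 111.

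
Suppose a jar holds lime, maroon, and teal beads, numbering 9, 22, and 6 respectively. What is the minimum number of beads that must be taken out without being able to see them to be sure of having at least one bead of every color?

32

The hardest color to obtain is teal: we could draw every other bead first — 37 − 6 = 31 beads — without a single teal one.
The next draw must be teal, so 31 + 1 = 32.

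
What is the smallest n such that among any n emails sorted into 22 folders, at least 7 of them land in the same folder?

There are 22 folders acting as pigeonholes.
With 22 × 6 = 132 emails we could place exactly 6 in each, with no class reaching 7.
One more forces some class to hold 7, so 132 + 1 = 133.

133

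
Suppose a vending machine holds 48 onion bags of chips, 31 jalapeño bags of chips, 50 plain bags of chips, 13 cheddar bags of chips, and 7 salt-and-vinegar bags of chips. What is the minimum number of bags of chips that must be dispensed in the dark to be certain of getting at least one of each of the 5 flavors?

143

The hardest flavor to obtain is salt-and-vinegar: we could draw every other bag of chips first — 149 − 7 = 142 bags of chips — without a single salt-and-vinegar one.
The next draw must be salt-and-vinegar, so 142 + 1 = 143.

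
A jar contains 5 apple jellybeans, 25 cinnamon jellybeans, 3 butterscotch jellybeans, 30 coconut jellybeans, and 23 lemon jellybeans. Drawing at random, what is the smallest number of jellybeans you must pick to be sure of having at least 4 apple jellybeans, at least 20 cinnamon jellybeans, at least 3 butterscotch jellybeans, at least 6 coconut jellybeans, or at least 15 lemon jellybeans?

44

The worst case stops just short of every target: 3 apple, 19 cinnamon, 2 butterscotch, 5 coconut, 14 lemon — 3 + 19 + 2 + 5 + 14 = 43 jellybeans.
One more jellybean must push some flavor to its target, so 43 + 1 = 44.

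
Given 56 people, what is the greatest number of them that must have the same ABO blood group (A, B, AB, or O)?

If each of the 4 ABO blood groups held at most 13, the total would be at most 4 × 13 = 52 < 56, a contradiction.
So at least one holds ⌈56/4⌉ = 14.

14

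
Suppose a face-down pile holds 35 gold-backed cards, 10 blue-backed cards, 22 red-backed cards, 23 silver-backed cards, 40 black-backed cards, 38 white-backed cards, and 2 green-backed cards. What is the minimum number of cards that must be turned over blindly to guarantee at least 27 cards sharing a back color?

In the worst case we take at most 26 of each back color, but all 10 blue-backed, all 22 red-backed, all 23 silver-backed, and all 2 green-backed (fewer than 26), giving 26 + 10 + 22 + 23 + 26 + 26 + 2 = 135.
One more card then forces some back color to 27, so 135 + 1 = 136.

136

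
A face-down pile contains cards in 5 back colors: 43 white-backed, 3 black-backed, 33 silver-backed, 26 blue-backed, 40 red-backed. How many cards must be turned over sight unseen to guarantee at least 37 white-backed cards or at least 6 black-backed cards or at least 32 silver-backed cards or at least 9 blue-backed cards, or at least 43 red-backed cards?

The worst case stops just short of every target: 36 white-backed, all 3 black-backed, 31 silver-backed, 8 blue-backed, all 40 red-backed — 36 + 3 + 31 + 8 + 40 = 118 cards.
One more card must push some back color to its target, so 118 + 1 = 119.

119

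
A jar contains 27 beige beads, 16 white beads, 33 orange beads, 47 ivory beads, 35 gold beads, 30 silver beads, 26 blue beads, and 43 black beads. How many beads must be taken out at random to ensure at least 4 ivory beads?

214

To avoid ivory beads as long as possible, exhaust the other 7 colors first.
The worst case draws every non-ivory bead first: 27 + 16 + 33 + 35 + 30 + 26 + 43 = 210.
The next 4 draws are then forced to be ivory, giving 210 + 4 = 214.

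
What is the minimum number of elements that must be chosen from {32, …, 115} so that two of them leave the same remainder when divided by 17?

Use the pigeonhole principle on residue classes: group the integers by remainder mod 17; there are 17 residue classes, each nonempty in this range.
Choosing one from each class (17 integers) avoids any shared remainder.
One more choice must repeat a class, so two differ by a multiple of 17. Hence 17 + 1 = 18.

18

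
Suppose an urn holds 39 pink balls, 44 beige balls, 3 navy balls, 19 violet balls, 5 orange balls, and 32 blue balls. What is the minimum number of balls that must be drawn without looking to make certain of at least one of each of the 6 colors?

140

The hardest color to obtain is navy: we could draw every other ball first — 142 − 3 = 139 balls — without a single navy one.
The next draw must be navy, so 139 + 1 = 140.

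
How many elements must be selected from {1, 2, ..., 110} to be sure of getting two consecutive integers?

Partition {1, …, 110} into 55 pairs: {1,2}, {3,4}, …, {109,110}.
Choosing 55 integers — say the 55 even numbers 2, 4, …, 110 — takes one from each pair and avoids the property.
Choosing 56 forces two into the same pair by pigeonhole, and those are consecutive. So 56.

56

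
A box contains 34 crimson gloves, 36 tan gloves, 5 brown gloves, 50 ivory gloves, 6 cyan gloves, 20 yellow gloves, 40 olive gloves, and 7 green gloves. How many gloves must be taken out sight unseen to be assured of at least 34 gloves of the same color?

In the worst case we take at most 33 of each color, but all 5 brown, all 6 cyan, all 20 yellow, and all 7 green (fewer than 33), giving 33 + 33 + 5 + 33 + 6 + 20 + 33 + 7 = 170.
One more glove then forces some color to 34, so 170 + 1 = 171.

171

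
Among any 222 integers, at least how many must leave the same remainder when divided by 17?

14

The 222 integers fall into 17 residue classes modulo 17.
If each of the 17 residue classes modulo 17 held at most 13, the total would be at most 17 × 13 = 221 < 222, a contradiction.
So at least one holds ⌈222/17⌉ = 14.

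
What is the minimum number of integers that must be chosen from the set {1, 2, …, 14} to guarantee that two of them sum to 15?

Partition {1, …, 14} into 7 pairs: {1,14}, {2,13}, …, {7,8}.
Choosing 7 integers — say the integers 1 through 7 — takes one from each pair and avoids the property.
Choosing 8 forces two into the same pair by pigeonhole, and those sum to 15. So 8.

8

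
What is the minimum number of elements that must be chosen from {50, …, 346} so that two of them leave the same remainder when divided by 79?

Use the pigeonhole principle on residue classes: group the integers by remainder mod 79; there are 79 residue classes, each nonempty in this range.
Choosing one from each class (79 integers) avoids any shared remainder.
One more choice must repeat a class, so two differ by a multiple of 79. Hence 79 + 1 = 80.

80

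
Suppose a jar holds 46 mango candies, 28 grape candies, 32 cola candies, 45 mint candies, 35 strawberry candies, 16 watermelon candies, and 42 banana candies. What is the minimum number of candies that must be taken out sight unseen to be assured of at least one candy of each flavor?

The hardest flavor to obtain is watermelon: we could draw every other candy first — 244 − 16 = 228 candies — without a single watermelon one.
The next draw must be watermelon, so 228 + 1 = 229.

229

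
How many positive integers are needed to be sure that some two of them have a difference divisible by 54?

55

Use the pigeonhole principle on residue classes: two integers differ by a multiple of 54 exactly when they share a remainder mod 54.
There are 54 residue classes mod 54, so 54 integers can all lie in distinct classes.
One more integer must repeat a residue, giving a difference divisible by 54. So n = 54 + 1 = 55.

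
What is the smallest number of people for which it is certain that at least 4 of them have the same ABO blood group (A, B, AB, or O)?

13

There are 4 ABO blood groups acting as pigeonholes.
With 4 × 3 = 12 people we could place exactly 3 in each, with no class reaching 4.
One more forces some class to hold 4, so 12 + 1 = 13.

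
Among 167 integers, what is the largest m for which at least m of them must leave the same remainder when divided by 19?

9

The 167 integers fall into 19 residue classes modulo 19.
If each of the 19 residue classes modulo 19 held at most 8, the total would be at most 19 × 8 = 152 < 167, a contradiction.
So at least one holds ⌈167/19⌉ = 9.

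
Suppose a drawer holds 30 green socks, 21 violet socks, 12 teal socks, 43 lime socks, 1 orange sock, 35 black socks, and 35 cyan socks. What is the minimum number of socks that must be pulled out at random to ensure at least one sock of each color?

177

The hardest color to obtain is orange: we could draw every other sock first — 177 − 1 = 176 socks — without a single orange one.
The next draw must be orange, so 176 + 1 = 177.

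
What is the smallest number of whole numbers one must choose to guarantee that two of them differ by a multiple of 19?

Use the pigeonhole principle on residue classes: two integers differ by a multiple of 19 exactly when they share a remainder mod 19.
There are 19 residue classes mod 19, so 19 integers can all lie in distinct classes.
One more integer must repeat a residue, giving a difference divisible by 19. So n = 19 + 1 = 20.

20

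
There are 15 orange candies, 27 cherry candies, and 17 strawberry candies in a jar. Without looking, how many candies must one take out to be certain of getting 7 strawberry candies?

The worst case draws every non-strawberry candy first: 15 + 27 = 42.
The next 7 draws are then forced to be strawberry, giving 42 + 7 = 49.

49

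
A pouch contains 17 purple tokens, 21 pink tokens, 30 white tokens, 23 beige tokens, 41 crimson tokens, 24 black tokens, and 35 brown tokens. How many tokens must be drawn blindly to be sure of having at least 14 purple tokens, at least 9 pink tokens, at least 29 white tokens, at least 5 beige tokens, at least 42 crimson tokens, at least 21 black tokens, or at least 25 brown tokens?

The worst case stops just short of every target: 13 purple, 8 pink, 28 white, 4 beige, 41 crimson, 20 black, 24 brown — 13 + 8 + 28 + 4 + 41 + 20 + 24 = 138 tokens.
One more token must push some color to its target, so 138 + 1 = 139.

139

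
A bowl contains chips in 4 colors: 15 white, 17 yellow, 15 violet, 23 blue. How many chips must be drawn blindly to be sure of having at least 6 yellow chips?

To avoid yellow chips as long as possible, exhaust the other 3 colors first.
The worst case draws every non-yellow chip first: 15 + 15 + 23 = 53.
The next 6 draws are then forced to be yellow, giving 53 + 6 = 59.

59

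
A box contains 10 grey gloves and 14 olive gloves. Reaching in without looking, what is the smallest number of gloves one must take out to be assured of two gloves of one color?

Treat the 2 colors as pigeonholes.
The worst case takes 1 glove of each color without reaching 2 of any: 2 × 1 = 2.
The next glove must bring some color to 2, so 2 + 1 = 3.

3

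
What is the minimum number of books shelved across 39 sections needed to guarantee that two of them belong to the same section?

There are 39 sections acting as pigeonholes.
With 39 books we could place one in each, avoiding any repeat.
One more forces some class to hold 2, so 39 + 1 = 40.

40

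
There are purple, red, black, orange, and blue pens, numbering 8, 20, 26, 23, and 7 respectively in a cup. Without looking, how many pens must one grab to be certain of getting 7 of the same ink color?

Treat the 5 ink colors as pigeonholes.
The worst case takes 6 pens of each ink color without reaching 7 of any: 5 × 6 = 30.
The next pen must bring some ink color to 7, so 30 + 1 = 31.

31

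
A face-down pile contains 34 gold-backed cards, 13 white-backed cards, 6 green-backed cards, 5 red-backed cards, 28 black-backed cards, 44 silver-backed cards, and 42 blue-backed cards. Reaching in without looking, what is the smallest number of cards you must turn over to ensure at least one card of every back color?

168

The hardest back color to obtain is red-backed: we could draw every other card first — 172 − 5 = 167 cards — without a single red-backed one.
The next draw must be red-backed, so 167 + 1 = 168.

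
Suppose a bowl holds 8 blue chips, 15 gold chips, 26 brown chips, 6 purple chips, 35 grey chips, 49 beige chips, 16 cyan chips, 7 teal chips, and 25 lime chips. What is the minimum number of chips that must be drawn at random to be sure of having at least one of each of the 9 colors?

182

The hardest color to obtain is purple: we could draw every other chip first — 187 − 6 = 181 chips — without a single purple one.
The next draw must be purple, so 181 + 1 = 182.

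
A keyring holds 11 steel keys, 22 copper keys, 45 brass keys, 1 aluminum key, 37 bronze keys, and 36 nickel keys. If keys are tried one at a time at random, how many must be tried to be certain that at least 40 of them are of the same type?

In the worst case we take at most 39 of each type, but all 11 steel, all 22 copper, all 1 aluminum, all 37 bronze, and all 36 nickel (fewer than 39), giving 11 + 22 + 39 + 1 + 37 + 36 = 146.
One more key then forces some type to 40, so 146 + 1 = 147.

147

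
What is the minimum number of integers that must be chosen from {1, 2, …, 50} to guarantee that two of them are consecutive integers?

Partition {1, …, 50} into 25 pairs: {1,2}, {3,4}, …, {49,50}.
Choosing 25 integers — say the 25 even numbers 2, 4, …, 50 — takes one from each pair and avoids the property.
Choosing 26 forces two into the same pair by pigeonhole, and those are consecutive. So 26.

26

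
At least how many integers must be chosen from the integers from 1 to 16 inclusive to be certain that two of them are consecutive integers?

Partition {1, …, 16} into 8 pairs: {1,2}, {3,4}, …, {15,16}.
Choosing 8 integers — say the 8 even numbers 2, 4, …, 16 — takes one from each pair and avoids the property.
Choosing 9 forces two into the same pair by pigeonhole, and those are consecutive. So 9.

9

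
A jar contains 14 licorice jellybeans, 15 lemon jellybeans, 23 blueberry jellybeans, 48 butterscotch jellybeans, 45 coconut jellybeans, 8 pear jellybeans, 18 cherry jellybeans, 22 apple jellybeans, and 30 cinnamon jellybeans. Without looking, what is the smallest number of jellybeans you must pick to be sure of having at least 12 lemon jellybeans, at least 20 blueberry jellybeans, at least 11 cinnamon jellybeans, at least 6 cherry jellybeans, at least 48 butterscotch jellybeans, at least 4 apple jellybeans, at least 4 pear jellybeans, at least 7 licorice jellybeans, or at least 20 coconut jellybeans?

124

The worst case stops just short of every target: 6 licorice, 11 lemon, 19 blueberry, 47 butterscotch, 19 coconut, 3 pear, 5 cherry, 3 apple, 10 cinnamon — 6 + 11 + 19 + 47 + 19 + 3 + 5 + 3 + 10 = 123 jellybeans.
One more jellybean must push some flavor to its target, so 123 + 1 = 124.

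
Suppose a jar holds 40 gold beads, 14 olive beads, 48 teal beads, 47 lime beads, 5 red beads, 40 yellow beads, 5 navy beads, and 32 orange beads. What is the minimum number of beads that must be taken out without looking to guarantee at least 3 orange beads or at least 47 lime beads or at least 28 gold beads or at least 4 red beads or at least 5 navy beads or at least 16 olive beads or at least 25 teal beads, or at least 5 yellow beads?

Each of the 8 colors has its own threshold; avoid all of them simultaneously.
The worst case stops just short of every target: 27 gold, all 14 olive, 24 teal, 46 lime, 3 red, 4 yellow, 4 navy, 2 orange — 27 + 14 + 24 + 46 + 3 + 4 + 4 + 2 = 124 beads.
One more bead must push some color to its target, so 124 + 1 = 125.

125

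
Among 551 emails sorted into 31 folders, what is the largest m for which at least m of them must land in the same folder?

18

If each of the 31 folders held at most 17, the total would be at most 31 × 17 = 527 < 551, a contradiction.
So at least one holds ⌈551/31⌉ = 18.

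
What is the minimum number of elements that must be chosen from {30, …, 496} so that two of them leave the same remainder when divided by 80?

Group the integers by remainder mod 80; there are 80 residue classes, each nonempty in this range.
Choosing one from each class (80 integers) avoids any shared remainder.
One more choice must repeat a class, so two differ by a multiple of 80. Hence 80 + 1 = 81.

81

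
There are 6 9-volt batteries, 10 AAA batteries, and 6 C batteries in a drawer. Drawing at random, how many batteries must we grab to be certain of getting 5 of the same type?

13

Treat the 3 types as pigeonholes.
The worst case takes 4 batteries of each type without reaching 5 of any: 3 × 4 = 12.
The next battery must bring some type to 5, so 12 + 1 = 13.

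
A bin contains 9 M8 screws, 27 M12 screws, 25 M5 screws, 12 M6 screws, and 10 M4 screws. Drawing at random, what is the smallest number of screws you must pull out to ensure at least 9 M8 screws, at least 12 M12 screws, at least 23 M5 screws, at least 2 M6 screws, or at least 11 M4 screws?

53

The worst case stops just short of every target: 8 M8, 11 M12, 22 M5, 1 M6, 10 M4 — 8 + 11 + 22 + 1 + 10 = 52 screws.
One more screw must push some size to its target, so 52 + 1 = 53.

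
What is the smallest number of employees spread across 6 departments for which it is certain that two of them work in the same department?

7

There are 6 departments acting as pigeonholes.
With 6 employees we could place one in each, avoiding any repeat.
One more forces some class to hold 2, so 6 + 1 = 7.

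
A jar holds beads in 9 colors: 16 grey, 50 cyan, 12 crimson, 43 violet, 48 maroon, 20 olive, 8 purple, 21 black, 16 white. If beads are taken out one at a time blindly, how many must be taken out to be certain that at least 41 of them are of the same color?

214

Treat the 9 colors as pigeonholes.
In the worst case we take at most 40 of each color, but all 16 grey, all 12 crimson, all 20 olive, all 8 purple, all 21 black, and all 16 white (fewer than 40), giving 16 + 40 + 12 + 40 + 40 + 20 + 8 + 21 + 16 = 213.
One more bead then forces some color to 41, so 213 + 1 = 214.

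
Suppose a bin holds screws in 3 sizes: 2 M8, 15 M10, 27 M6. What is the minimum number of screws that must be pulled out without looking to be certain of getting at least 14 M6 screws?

31

The worst case draws every non-M6 screw first: 2 + 15 = 17.
The next 14 draws are then forced to be M6, giving 17 + 14 = 31.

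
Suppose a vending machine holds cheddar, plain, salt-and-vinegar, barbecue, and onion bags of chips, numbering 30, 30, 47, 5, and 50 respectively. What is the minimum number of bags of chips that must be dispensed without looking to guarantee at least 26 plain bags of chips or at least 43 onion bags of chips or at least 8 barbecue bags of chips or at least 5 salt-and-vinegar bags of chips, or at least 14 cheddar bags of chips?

90

The worst case stops just short of every target: 13 cheddar, 25 plain, 4 salt-and-vinegar, all 5 barbecue, 42 onion — 13 + 25 + 4 + 5 + 42 = 89 bags of chips.
One more bag of chips must push some flavor to its target, so 89 + 1 = 90.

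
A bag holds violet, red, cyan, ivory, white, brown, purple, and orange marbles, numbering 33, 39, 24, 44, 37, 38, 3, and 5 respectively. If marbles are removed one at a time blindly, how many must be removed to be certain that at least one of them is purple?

To avoid purple marbles as long as possible, exhaust the other 7 colors first.
The worst case draws every non-purple marble first: 33 + 39 + 24 + 44 + 37 + 38 + 5 = 220.
The next draw is then forced to be purple, giving 220 + 1 = 221.

221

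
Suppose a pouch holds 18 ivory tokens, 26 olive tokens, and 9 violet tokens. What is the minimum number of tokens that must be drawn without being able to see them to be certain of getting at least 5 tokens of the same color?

13

The worst case takes 4 tokens of each color without reaching 5 of any: 3 × 4 = 12.
The next token must bring some color to 5, so 12 + 1 = 13.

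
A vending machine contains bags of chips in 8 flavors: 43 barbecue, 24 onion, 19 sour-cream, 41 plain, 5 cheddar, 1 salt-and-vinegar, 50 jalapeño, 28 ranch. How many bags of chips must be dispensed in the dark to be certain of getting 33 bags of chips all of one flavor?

In the worst case we take at most 32 of each flavor, but all 24 onion, all 19 sour-cream, all 5 cheddar, all 1 salt-and-vinegar, and all 28 ranch (fewer than 32), giving 32 + 24 + 19 + 32 + 5 + 1 + 32 + 28 = 173.
One more bag of chips then forces some flavor to 33, so 173 + 1 = 174.

174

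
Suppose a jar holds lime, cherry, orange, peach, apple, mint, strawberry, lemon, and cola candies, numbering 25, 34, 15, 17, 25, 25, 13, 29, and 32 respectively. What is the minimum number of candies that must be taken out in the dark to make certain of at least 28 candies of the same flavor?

Treat the 9 flavors as pigeonholes.
In the worst case we take at most 27 of each flavor, but all 25 lime, all 15 orange, all 17 peach, all 25 apple, all 25 mint, and all 13 strawberry (fewer than 27), giving 25 + 27 + 15 + 17 + 25 + 25 + 13 + 27 + 27 = 201.
One more candy then forces some flavor to 28, so 201 + 1 = 202.

202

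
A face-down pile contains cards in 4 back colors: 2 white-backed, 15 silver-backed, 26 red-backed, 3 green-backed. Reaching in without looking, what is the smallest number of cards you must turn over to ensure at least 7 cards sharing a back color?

18

Treat the 4 back colors as pigeonholes.
In the worst case we take at most 6 of each back color, but all 2 white-backed and all 3 green-backed (fewer than 6), giving 2 + 6 + 6 + 3 = 17.
One more card then forces some back color to 7, so 17 + 1 = 18.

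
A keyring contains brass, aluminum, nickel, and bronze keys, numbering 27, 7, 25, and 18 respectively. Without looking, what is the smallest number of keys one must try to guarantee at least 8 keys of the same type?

29

The worst case takes 7 keys of each type without reaching 8 of any: 4 × 7 = 28.
The next key must bring some type to 8, so 28 + 1 = 29.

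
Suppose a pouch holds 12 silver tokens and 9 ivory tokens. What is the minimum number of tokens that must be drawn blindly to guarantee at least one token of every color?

13

The hardest color to obtain is ivory: we could draw every other token first — 21 − 9 = 12 tokens — without a single ivory one.
The next draw must be ivory, so 12 + 1 = 13.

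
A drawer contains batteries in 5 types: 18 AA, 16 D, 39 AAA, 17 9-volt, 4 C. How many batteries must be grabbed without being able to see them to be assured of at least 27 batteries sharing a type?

82

In the worst case we take at most 26 of each type, but all 18 AA, all 16 D, all 17 9-volt, and all 4 C (fewer than 26), giving 18 + 16 + 26 + 17 + 4 = 81.
One more battery then forces some type to 27, so 81 + 1 = 82.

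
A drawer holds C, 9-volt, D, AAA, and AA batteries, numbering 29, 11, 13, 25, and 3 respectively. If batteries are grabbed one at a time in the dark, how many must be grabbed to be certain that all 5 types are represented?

79

The hardest type to obtain is AA: we could draw every other battery first — 81 − 3 = 78 batteries — without a single AA one.
The next draw must be AA, so 78 + 1 = 79.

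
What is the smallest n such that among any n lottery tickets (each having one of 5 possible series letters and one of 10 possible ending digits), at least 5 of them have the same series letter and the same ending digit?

201

There are 5 × 10 = 50 (series letter, ending digit) combinations acting as pigeonholes.
With 50 × 4 = 200 lottery tickets we could place exactly 4 in each, with no (series letter, ending digit) pair reaching 5.
One more forces some (series letter, ending digit) pair to hold 5, so 200 + 1 = 201.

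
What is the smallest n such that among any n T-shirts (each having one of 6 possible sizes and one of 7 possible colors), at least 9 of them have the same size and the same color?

337

There are 6 × 7 = 42 (size, color) combinations acting as pigeonholes.
With 42 × 8 = 336 T-shirts we could place exactly 8 in each, with no (size, color) pair reaching 9.
One more forces some (size, color) pair to hold 9, so 336 + 1 = 337.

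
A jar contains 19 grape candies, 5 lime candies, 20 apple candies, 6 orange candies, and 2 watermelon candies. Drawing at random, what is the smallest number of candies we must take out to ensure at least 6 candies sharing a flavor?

23

In the worst case we take at most 5 of each flavor, but all 2 watermelon (fewer than 5), giving 5 + 5 + 5 + 5 + 2 = 22.
One more candy then forces some flavor to 6, so 22 + 1 = 23.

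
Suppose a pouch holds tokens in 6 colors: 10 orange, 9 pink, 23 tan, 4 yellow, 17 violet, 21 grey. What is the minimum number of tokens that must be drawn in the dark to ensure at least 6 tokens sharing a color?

30

In the worst case we take at most 5 of each color, but all 4 yellow (fewer than 5), giving 5 + 5 + 5 + 4 + 5 + 5 = 29.
One more token then forces some color to 6, so 29 + 1 = 30.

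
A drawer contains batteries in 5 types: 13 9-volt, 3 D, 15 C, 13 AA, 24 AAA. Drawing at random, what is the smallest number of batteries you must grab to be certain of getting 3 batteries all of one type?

11

Treat the 5 types as pigeonholes.
The worst case takes 2 batteries of each type without reaching 3 of any: 5 × 2 = 10.
The next battery must bring some type to 3, so 10 + 1 = 11.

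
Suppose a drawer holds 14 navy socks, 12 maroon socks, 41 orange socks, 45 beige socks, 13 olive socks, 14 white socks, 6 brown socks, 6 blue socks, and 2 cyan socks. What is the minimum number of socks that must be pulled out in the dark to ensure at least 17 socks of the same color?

Treat the 9 colors as pigeonholes.
In the worst case we take at most 16 of each color, but all 14 navy, all 12 maroon, all 13 olive, all 14 white, all 6 brown, all 6 blue, and all 2 cyan (fewer than 16), giving 14 + 12 + 16 + 16 + 13 + 14 + 6 + 6 + 2 = 99.
One more sock then forces some color to 17, so 99 + 1 = 100.

100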